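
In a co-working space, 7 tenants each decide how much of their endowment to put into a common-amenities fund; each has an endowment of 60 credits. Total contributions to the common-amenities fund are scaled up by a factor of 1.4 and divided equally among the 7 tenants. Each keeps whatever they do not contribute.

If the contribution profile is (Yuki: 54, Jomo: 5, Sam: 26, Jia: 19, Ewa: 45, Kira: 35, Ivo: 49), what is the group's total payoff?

Total contributed: 54 + 5 + 26 + 19 + 45 + 35 + 49 = 233; total kept: 7 × 60 − 233 = 187.
The common-amenities fund pays out 1.4 × 233 = 326.20 in aggregate.
Group total = 187 + 326.20 = 513.20.

513.20 credits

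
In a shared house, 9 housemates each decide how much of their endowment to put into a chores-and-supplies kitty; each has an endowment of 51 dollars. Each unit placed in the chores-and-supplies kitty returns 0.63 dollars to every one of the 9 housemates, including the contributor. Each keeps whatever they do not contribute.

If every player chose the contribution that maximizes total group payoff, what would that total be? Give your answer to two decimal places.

Each contributed unit returns 5.670 to the group as a whole (0.63 to each of 9 players), which exceeds 1, so the social optimum is full contribution: group total = 5.670 × 459 = 2602.53.

2602.53 dollars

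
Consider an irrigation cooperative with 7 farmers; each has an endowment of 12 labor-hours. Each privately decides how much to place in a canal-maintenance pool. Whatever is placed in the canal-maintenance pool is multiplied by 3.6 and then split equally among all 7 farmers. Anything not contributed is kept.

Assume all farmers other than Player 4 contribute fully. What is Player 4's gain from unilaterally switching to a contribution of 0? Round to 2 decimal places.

5.83 labor-hours

Switching from a contribution of 12 to 0 lets Player 4 keep an extra 12 labor-hours, but lowers the canal-maintenance pool by 12, which costs Player 4 their own share of that drop: 3.6/7 × 12 = 6.17.
Net gain = 12 − 6.17 = 5.83. The private return per contributed unit (0.5143) is below 1, so free-riding is indeed the best response regardless of what the others do.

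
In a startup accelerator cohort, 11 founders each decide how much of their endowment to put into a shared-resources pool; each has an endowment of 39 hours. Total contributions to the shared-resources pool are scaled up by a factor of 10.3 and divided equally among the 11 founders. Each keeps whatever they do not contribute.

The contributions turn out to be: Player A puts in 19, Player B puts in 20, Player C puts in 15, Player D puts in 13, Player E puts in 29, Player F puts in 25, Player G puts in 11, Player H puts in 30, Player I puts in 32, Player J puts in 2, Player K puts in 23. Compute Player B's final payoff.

224.06 hours

Total contributed: 19 + 20 + 15 + 13 + 29 + 25 + 11 + 30 + 32 + 2 + 23 = 219.
Each receives 10.3 × 219 / 11 = 205.06 from the shared-resources pool.
Player B keeps 39 − 20 = 19, so Player B's payoff is 19 + 205.06 = 224.06.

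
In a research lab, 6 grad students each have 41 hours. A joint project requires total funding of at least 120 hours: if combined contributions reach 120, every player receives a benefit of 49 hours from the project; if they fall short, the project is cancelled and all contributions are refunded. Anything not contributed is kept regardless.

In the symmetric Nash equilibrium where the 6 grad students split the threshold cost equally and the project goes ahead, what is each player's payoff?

Equal share of the threshold: 120/6 = 20.
At this profile no one gains by cutting their contribution: any cut drops the total below 120, the project is cancelled, contributions are refunded, and the deviator ends with 41, which is less than 41 − 20 + 49 = 70. Contributing more than 20 just wastes the excess. So contributing exactly 20 is a best response.
Each player's payoff: 41 − 20 + 49 = 70.

70 hours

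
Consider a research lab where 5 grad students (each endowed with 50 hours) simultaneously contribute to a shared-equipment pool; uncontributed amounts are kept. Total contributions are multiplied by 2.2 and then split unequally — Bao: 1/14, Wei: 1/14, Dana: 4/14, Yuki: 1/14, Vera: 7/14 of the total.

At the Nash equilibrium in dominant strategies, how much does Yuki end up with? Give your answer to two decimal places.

57.86 hours

Each unit j contributes comes back to j as 2.2 × (j's share), so j prefers to contribute only if that share exceeds 1/2.2 = 0.4545; otherwise keeping the unit dominates.
Vera alone (share 7/14) is above the threshold, contributing 50; the remaining 4 contribute 0. Total contributed: 50.
Yuki keeps 50 and receives 2.2 × 50 × 1/14 = 7.86 from the shared-equipment pool, for a payoff of 57.86.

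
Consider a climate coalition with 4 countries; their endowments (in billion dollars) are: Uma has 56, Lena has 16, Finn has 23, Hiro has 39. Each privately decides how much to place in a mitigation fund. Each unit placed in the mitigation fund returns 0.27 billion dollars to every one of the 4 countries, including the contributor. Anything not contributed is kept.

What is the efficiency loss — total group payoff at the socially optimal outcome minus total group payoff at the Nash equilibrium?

The private return per contributed unit is 0.27 < 1 for everyone, so the Nash equilibrium is zero contribution and the group total is Σ E_j = 56 + 16 + 23 + 39 = 134.
Each contributed unit returns 1.080 to the group, so the social optimum is full contribution by everyone: group total = 1.080 × 134 = 144.72.
Efficiency loss = (1.080 − 1) × 134 = 10.72.

10.72 billion dollars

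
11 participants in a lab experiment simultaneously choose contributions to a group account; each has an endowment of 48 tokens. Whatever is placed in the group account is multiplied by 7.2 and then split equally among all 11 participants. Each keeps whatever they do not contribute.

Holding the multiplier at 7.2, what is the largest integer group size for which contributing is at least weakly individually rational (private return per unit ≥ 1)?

7

Private return per unit is 7.2/(group size), which is ≥ 1 whenever the group size is ≤ 7.2.
The largest such integer is 7.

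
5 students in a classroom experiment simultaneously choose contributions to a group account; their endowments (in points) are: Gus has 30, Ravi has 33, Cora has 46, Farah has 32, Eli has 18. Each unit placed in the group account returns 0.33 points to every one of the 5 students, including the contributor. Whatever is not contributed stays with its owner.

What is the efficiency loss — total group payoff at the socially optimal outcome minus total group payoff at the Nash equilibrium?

103.35 points

The private return per contributed unit is 0.33 < 1 for everyone, so the Nash equilibrium is zero contribution and the group total is Σ E_j = 30 + 33 + 46 + 32 + 18 = 159.
Each contributed unit returns 1.650 to the group, so the social optimum is full contribution by everyone: group total = 1.650 × 159 = 262.35.
Efficiency loss = (1.650 − 1) × 159 = 103.35.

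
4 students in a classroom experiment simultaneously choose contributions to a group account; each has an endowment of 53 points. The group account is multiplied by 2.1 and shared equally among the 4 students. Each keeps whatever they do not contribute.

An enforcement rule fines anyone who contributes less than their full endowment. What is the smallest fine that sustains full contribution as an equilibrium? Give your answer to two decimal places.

25.18 points

Given the others contribute fully, the best deviation is to contribute 0 (any partial contribution still incurs the fine and gives up units whose private return 0.5250 is below 1).
Deviating from 53 to 0 saves 53 points but forfeits the deviator's share of the drop in the group account: 2.1/4 × 53 = 27.82.
So the deviation gain is 53 − 27.82 = 25.18, and the fine must be at least 25.18 points to wipe it out.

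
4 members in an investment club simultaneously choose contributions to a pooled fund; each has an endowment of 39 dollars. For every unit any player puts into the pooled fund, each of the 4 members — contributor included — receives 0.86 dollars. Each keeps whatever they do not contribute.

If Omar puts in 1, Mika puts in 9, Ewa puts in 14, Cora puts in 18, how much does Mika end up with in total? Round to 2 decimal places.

Total contributed: 1 + 9 + 14 + 18 = 42.
Each receives 0.86 × 42 = 36.12 from the pooled fund.
Mika keeps 39 − 9 = 30, so Mika's payoff is 30 + 36.12 = 66.12.

66.12 dollars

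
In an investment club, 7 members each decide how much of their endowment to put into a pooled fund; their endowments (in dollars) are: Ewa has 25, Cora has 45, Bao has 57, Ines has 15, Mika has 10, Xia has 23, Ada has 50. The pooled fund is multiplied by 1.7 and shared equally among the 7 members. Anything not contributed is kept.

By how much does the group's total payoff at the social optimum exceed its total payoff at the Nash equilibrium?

157.50 dollars

The private return per contributed unit is 1.7/7 = 0.2429 < 1 for every player regardless of endowment, so the Nash equilibrium is zero contribution and the group total is Σ E_j = 25 + 45 + 57 + 15 + 10 + 23 + 50 = 225.
Each contributed unit returns 1.700 to the group, so the social optimum is full contribution by everyone: group total = 1.700 × 225 = 382.50.
Efficiency loss = (1.700 − 1) × 225 = 157.50.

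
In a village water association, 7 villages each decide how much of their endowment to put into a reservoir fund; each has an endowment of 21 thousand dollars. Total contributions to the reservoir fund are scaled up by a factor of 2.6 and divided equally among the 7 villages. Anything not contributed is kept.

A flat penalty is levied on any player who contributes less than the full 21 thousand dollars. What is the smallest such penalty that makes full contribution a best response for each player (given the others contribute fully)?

13.20 thousand dollars

Given the others contribute fully, the best deviation is to contribute 0 (any partial contribution still incurs the fine and gives up units whose private return 0.3714 is below 1).
Deviating from 21 to 0 saves 21 thousand dollars but forfeits the deviator's share of the drop in the reservoir fund: 2.6/7 × 21 = 7.80.
So the deviation gain is 21 − 7.80 = 13.20, and the fine must be at least 13.20 thousand dollars to wipe it out.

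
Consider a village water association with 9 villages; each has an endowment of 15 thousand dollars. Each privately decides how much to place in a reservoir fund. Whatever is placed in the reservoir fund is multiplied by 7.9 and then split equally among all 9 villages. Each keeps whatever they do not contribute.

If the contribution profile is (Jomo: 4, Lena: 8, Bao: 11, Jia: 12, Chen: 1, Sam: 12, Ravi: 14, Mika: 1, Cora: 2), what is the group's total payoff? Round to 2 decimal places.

583.50 thousand dollars

Total contributed: 4 + 8 + 11 + 12 + 1 + 12 + 14 + 1 + 2 = 65; total kept: 9 × 15 − 65 = 70.
The reservoir fund pays out 7.9 × 65 = 513.50 in aggregate.
Group total = 70 + 513.50 = 583.50.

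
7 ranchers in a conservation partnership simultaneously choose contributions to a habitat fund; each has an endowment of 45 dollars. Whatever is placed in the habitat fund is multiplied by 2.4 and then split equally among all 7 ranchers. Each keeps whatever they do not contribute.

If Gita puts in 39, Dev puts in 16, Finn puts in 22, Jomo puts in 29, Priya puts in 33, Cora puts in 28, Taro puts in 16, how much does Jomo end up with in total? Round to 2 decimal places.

Total contributed: 39 + 16 + 22 + 29 + 33 + 28 + 16 = 183.
Each receives 2.4 × 183 / 7 = 62.74 from the habitat fund.
Jomo keeps 45 − 29 = 16, so Jomo's payoff is 16 + 62.74 = 78.74.

78.74 dollars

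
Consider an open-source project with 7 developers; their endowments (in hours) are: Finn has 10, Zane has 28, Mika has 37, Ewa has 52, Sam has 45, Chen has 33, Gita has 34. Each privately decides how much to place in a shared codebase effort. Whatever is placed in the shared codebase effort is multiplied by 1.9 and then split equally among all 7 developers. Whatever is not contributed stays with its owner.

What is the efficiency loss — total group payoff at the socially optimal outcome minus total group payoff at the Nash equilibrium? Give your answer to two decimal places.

The private return per contributed unit is 1.9/7 = 0.2714 < 1 for every player regardless of endowment, so the Nash equilibrium is zero contribution and the group total is Σ E_j = 10 + 28 + 37 + 52 + 45 + 33 + 34 = 239.
Each contributed unit returns 1.900 to the group, so the social optimum is full contribution by everyone: group total = 1.900 × 239 = 454.10.
Efficiency loss = (1.900 − 1) × 239 = 215.10.

215.10 hours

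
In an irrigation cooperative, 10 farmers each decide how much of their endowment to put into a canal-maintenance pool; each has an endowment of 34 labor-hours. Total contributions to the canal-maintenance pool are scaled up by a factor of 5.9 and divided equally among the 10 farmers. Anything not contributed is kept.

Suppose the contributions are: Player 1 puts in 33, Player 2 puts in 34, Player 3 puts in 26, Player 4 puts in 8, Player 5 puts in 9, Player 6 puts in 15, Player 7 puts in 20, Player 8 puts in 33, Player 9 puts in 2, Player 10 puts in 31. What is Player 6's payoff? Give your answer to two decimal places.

143.49 labor-hours

Total contributed: 33 + 34 + 26 + 8 + 9 + 15 + 20 + 33 + 2 + 31 = 211.
Each receives 5.9 × 211 / 10 = 124.49 from the canal-maintenance pool.
Player 6 keeps 34 − 15 = 19, so Player 6's payoff is 19 + 124.49 = 143.49.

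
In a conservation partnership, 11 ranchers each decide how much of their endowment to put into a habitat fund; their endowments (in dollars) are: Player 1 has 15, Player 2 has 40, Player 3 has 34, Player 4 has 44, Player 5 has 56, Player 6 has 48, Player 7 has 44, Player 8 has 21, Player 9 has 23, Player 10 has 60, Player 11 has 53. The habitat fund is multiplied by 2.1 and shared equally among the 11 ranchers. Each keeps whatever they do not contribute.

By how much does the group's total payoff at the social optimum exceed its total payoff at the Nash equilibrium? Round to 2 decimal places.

The private return per contributed unit is 2.1/11 = 0.1909 < 1 for every player regardless of endowment, so the Nash equilibrium is zero contribution and the group total is Σ E_j = 15 + 40 + 34 + 44 + 56 + 48 + 44 + 21 + 23 + 60 + 53 = 438.
Each contributed unit returns 2.100 to the group, so the social optimum is full contribution by everyone: group total = 2.100 × 438 = 919.80.
Efficiency loss = (2.100 − 1) × 438 = 481.80.

481.80 dollars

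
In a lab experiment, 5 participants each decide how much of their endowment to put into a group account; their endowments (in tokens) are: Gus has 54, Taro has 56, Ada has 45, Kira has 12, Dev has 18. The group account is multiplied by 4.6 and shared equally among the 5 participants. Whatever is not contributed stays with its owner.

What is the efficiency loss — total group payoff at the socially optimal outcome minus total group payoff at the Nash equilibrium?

The private return per contributed unit is 4.6/5 = 0.9200 < 1 for every player regardless of endowment, so the Nash equilibrium is zero contribution and the group total is Σ E_j = 54 + 56 + 45 + 12 + 18 = 185.
Each contributed unit returns 4.600 to the group, so the social optimum is full contribution by everyone: group total = 4.600 × 185 = 851.00.
Efficiency loss = (4.600 − 1) × 185 = 666.00.

666.00 tokens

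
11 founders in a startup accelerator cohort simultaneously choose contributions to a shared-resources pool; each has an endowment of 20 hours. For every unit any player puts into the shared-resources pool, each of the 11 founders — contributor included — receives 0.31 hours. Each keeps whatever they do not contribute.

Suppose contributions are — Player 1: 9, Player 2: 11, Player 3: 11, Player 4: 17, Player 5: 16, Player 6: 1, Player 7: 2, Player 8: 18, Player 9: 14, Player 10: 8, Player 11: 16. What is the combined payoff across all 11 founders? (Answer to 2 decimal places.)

516.43 hours

Total contributed: 9 + 11 + 11 + 17 + 16 + 1 + 2 + 18 + 14 + 8 + 16 = 123; total kept: 11 × 20 − 123 = 97.
The shared-resources pool pays out 0.31 × 11 × 123 = 419.43 in aggregate.
Group total = 97 + 419.43 = 516.43.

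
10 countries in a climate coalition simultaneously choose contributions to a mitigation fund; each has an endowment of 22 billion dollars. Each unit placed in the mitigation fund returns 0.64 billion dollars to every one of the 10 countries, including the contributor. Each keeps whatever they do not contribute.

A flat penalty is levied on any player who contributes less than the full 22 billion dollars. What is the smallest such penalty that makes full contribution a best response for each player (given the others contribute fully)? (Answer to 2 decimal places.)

Given the others contribute fully, the best deviation is to contribute 0 (any partial contribution still incurs the fine and gives up units whose private return 0.64 is below 1).
Deviating from 22 to 0 saves 22 billion dollars but forfeits the deviator's share of the drop in the mitigation fund: 0.64 × 22 = 14.08.
So the deviation gain is 22 − 14.08 = 7.92, and the fine must be at least 7.92 billion dollars to wipe it out.

7.92 billion dollars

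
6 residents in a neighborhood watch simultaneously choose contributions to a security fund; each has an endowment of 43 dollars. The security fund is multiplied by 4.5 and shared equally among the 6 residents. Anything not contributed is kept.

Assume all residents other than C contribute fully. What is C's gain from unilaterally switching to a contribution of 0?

10.75 dollars

Switching from a contribution of 43 to 0 lets C keep an extra 43 dollars, but lowers the security fund by 43, which costs C their own share of that drop: 4.5/6 × 43 = 32.25.
Net gain = 43 − 32.25 = 10.75. The private return per contributed unit (0.7500) is below 1, so free-riding is indeed the best response regardless of what the others do.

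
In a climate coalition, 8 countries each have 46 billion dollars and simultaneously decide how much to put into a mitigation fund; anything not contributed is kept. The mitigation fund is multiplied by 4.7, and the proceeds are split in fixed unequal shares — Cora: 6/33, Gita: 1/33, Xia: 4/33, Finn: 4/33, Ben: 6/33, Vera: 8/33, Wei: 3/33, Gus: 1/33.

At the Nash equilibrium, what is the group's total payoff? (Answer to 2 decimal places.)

Player j's private return per contributed unit is 4.7 × (j's share). Contributing is weakly dominant for j when that share is at least 1/4.7 = 0.2128, and contributing 0 is dominant otherwise.
Only Vera (8/33) clears that bar, contributing 46; the remaining 7 contribute 0. Total contributed: 46.
The mitigation fund pays out 4.7 × 46 = 216.20 in total (split across the unequal shares, but the aggregate is all that matters for the group sum).
The 7 free-riders keep 46 each, adding 322. Group total = 322 + 216.20 = 538.20.

538.20 billion dollars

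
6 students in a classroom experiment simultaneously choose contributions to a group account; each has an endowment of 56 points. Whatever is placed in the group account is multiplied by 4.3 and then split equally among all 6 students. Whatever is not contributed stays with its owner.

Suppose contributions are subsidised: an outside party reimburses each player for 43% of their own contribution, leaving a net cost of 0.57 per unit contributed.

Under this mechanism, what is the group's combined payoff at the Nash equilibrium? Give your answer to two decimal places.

1589.28 points

With the mechanism, a contributed unit returns (4.3/6) / 0.57 = 1.2573 per unit of net cost to the contributor — now above 1 — so contributing fully is weakly dominant for every player.
So the Nash equilibrium is full contribution by all 6; the group earns 6 × (56 × 0.43 + 4.3 × 56) = 1589.28.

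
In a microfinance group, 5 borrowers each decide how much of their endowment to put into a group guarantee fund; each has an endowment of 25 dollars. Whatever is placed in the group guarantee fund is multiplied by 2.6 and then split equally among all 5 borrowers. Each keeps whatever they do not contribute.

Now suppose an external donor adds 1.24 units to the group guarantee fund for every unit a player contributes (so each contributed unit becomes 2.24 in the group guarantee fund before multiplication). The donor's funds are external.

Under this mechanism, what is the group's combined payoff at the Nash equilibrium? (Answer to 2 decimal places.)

728.00 dollars

With the mechanism, a contributed unit returns 2.6 × 2.24 / 5 = 1.1648 per unit of net cost to the contributor — now above 1 — so contributing fully is weakly dominant for every player.
So the Nash equilibrium is full contribution by all 5; the group earns 2.6 × 2.24 × 125 = 728.00.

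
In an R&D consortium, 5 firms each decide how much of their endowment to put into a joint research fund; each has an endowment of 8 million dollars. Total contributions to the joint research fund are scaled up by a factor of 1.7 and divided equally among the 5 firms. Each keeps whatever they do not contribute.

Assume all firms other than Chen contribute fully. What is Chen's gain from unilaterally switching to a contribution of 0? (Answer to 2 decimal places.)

Switching from a contribution of 8 to 0 lets Chen keep an extra 8 million dollars, but lowers the joint research fund by 8, which costs Chen their own share of that drop: 1.7/5 × 8 = 2.72.
Net gain = 8 − 2.72 = 5.28. The private return per contributed unit (0.3400) is below 1, so free-riding is indeed the best response regardless of what the others do.

5.28 million dollars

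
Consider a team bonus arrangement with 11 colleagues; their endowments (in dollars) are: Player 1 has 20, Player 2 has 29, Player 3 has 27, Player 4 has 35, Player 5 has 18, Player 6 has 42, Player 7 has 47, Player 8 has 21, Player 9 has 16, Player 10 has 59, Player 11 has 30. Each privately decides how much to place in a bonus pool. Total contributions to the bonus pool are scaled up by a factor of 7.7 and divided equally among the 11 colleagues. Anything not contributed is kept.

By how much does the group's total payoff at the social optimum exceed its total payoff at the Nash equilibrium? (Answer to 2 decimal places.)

2304.80 dollars

The private return per contributed unit is 7.7/11 = 0.7000 < 1 for every player regardless of endowment, so the Nash equilibrium is zero contribution and the group total is Σ E_j = 20 + 29 + 27 + 35 + 18 + 42 + 47 + 21 + 16 + 59 + 30 = 344.
Each contributed unit returns 7.700 to the group, so the social optimum is full contribution by everyone: group total = 7.700 × 344 = 2648.80.
Efficiency loss = (7.700 − 1) × 344 = 2304.80.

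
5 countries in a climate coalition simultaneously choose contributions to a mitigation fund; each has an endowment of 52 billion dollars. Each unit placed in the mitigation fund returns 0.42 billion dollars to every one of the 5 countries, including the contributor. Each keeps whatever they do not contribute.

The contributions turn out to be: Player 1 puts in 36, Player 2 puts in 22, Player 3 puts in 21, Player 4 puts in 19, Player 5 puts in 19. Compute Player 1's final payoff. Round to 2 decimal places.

65.14 billion dollars

Total contributed: 36 + 22 + 21 + 19 + 19 = 117.
Each receives 0.42 × 117 = 49.14 from the mitigation fund.
Player 1 keeps 52 − 36 = 16, so Player 1's payoff is 16 + 49.14 = 65.14.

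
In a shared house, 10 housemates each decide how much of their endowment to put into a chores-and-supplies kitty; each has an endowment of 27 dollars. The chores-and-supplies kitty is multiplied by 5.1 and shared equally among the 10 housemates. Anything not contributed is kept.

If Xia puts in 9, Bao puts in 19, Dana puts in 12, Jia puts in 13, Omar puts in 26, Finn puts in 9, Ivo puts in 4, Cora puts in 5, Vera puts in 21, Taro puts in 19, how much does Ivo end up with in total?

92.87 dollars

Total contributed: 9 + 19 + 12 + 13 + 26 + 9 + 4 + 5 + 21 + 19 = 137.
Each receives 5.1 × 137 / 10 = 69.87 from the chores-and-supplies kitty.
Ivo keeps 27 − 4 = 23, so Ivo's payoff is 23 + 69.87 = 92.87.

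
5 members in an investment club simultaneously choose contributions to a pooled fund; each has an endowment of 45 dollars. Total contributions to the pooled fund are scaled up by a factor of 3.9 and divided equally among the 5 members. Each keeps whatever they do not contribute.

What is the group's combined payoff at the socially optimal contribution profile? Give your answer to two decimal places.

877.50 dollars

Each contributed unit returns 3.900 to the group as a whole (0.7800 to each of 5 players), which exceeds 1, so the social optimum is full contribution: group total = 3.900 × 225 = 877.50.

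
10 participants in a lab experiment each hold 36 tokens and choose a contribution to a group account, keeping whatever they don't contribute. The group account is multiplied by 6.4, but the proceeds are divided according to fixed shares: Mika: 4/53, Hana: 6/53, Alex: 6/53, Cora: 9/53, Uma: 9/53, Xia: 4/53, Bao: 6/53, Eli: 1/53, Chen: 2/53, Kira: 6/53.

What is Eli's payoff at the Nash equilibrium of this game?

Player j's private return per contributed unit is 6.4 × (j's share). Contributing is weakly dominant for j when that share is at least 1/6.4 = 0.1563, and contributing 0 is dominant otherwise.
Cora and Uma clear that bar, contributing 36 each; the remaining 8 contribute 0. Total contributed: 72.
Eli keeps 36 and receives 6.4 × 72 × 1/53 = 8.69 from the group account, for a payoff of 44.69.

44.69 tokens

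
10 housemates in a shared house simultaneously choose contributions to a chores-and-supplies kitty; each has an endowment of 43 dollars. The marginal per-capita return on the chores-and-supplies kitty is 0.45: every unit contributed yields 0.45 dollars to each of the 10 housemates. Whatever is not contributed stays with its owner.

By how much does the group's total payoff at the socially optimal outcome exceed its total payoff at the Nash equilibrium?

The private return per contributed unit is 0.45 < 1, so contributing 0 is dominant for every player. At the Nash equilibrium everyone keeps their 43, and the group total is 10 × 43 = 430.
Each contributed unit returns 4.500 to the group as a whole (0.45 to each of 10 players), which exceeds 1, so the social optimum is full contribution: group total = 4.500 × 430 = 1935.00.
Efficiency loss = 1935.00 − 430 = 1505.00.

1505.00 dollars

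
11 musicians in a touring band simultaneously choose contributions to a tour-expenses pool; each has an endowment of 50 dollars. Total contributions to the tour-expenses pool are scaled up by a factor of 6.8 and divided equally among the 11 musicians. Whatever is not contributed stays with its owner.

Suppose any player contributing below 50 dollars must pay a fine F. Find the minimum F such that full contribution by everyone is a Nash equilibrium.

Given the others contribute fully, the best deviation is to contribute 0 (any partial contribution still incurs the fine and gives up units whose private return 0.6182 is below 1).
Deviating from 50 to 0 saves 50 dollars but forfeits the deviator's share of the drop in the tour-expenses pool: 6.8/11 × 50 = 30.91.
So the deviation gain is 50 − 30.91 = 19.09, and the fine must be at least 19.09 dollars to wipe it out.

19.09 dollars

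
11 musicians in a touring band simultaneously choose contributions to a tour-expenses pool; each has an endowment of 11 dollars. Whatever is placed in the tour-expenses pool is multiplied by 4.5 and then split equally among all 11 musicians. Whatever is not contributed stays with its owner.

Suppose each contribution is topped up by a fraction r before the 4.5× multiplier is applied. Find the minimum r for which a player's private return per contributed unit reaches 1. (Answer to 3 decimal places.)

1.444

With matching at rate r, one contributed unit becomes (1 + r) in the tour-expenses pool and returns 4.5 × (1 + r) / 11 to the contributor.
Setting this equal to 1: 1 + r = 11/4.5 = 2.4444.
So the minimum matching rate is r = 2.4444 − 1 = 1.444.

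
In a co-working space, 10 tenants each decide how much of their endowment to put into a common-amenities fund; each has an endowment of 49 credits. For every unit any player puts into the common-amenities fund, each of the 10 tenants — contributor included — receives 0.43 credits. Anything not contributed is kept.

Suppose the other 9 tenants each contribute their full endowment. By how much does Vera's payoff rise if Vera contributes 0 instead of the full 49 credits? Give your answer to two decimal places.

Switching from a contribution of 49 to 0 lets Vera keep an extra 49 credits, but lowers the common-amenities fund by 49, which costs Vera their own share of that drop: 0.43 × 49 = 21.07.
Net gain = 49 − 21.07 = 27.93. The private return per contributed unit (0.43) is below 1, so free-riding is indeed the best response regardless of what the others do.

27.93 credits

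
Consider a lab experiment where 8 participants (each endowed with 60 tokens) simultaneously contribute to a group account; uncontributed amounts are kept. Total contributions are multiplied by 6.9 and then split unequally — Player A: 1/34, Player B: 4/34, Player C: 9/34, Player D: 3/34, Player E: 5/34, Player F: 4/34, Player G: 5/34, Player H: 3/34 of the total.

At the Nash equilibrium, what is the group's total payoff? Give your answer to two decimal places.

For player j, contributing a unit is worthwhile iff 6.9 × (j's share) ≥ 1, i.e. iff j's share is at least 0.1449.
Player C, Player E and Player G are above the threshold, contributing 60 each; the remaining 5 contribute 0. Total contributed: 180.
The group account pays out 6.9 × 180 = 1242.00 in total (split across the unequal shares, but the aggregate is all that matters for the group sum).
The 5 free-riders keep 60 each, adding 300. Group total = 300 + 1242.00 = 1542.00.

1542.00 tokens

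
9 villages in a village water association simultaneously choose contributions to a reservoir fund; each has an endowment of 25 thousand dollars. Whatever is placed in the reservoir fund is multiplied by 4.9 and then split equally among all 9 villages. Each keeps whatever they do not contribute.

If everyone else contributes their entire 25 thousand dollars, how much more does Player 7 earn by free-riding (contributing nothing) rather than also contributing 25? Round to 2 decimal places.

11.39 thousand dollars

Switching from a contribution of 25 to 0 lets Player 7 keep an extra 25 thousand dollars, but lowers the reservoir fund by 25, which costs Player 7 their own share of that drop: 4.9/9 × 25 = 13.61.
Net gain = 25 − 13.61 = 11.39. The private return per contributed unit (0.5444) is below 1, so free-riding is indeed the best response regardless of what the others do.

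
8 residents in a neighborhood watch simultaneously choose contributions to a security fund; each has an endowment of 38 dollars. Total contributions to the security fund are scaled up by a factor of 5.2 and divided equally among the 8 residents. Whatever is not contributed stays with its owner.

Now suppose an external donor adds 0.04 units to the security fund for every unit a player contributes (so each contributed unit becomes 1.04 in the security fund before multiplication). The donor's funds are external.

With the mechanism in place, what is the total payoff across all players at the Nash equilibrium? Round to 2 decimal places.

304.00 dollars

With the mechanism, a contributed unit returns 5.2 × 1.04 / 8 = 0.6760 per unit of net cost — still below 1 — so contributing 0 remains dominant for every player.
At the Nash equilibrium no one contributes; group total payoff = 8 × 38 = 304.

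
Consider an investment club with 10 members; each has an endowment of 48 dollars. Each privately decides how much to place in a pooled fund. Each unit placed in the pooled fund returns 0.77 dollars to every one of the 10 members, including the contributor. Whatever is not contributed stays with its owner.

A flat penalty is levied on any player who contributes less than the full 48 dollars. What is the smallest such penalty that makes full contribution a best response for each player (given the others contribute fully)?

11.04 dollars

Given the others contribute fully, the best deviation is to contribute 0 (any partial contribution still incurs the fine and gives up units whose private return 0.77 is below 1).
Deviating from 48 to 0 saves 48 dollars but forfeits the deviator's share of the drop in the pooled fund: 0.77 × 48 = 36.96.
So the deviation gain is 48 − 36.96 = 11.04, and the fine must be at least 11.04 dollars to wipe it out.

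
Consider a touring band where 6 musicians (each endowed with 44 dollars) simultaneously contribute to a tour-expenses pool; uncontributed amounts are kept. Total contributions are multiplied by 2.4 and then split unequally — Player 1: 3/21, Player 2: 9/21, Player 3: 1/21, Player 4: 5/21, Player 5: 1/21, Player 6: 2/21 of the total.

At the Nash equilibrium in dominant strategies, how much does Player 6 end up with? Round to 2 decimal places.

54.06 dollars

Player j's private return per contributed unit is 2.4 × (j's share). Contributing is weakly dominant for j when that share is at least 1/2.4 = 0.4167, and contributing 0 is dominant otherwise.
The only share above 0.4167 is Player 2's 9/21, contributing 44; the remaining 5 contribute 0. Total contributed: 44.
Player 6 keeps 44 and receives 2.4 × 44 × 2/21 = 10.06 from the tour-expenses pool, for a payoff of 54.06.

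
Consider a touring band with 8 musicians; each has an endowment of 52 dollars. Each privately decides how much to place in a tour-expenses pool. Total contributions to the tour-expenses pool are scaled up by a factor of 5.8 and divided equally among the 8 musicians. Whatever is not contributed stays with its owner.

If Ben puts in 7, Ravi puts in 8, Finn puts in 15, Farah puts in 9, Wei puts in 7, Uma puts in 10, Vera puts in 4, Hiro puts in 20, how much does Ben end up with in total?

Total contributed: 7 + 8 + 15 + 9 + 7 + 10 + 4 + 20 = 80.
Each receives 5.8 × 80 / 8 = 58.00 from the tour-expenses pool.
Ben keeps 52 − 7 = 45, so Ben's payoff is 45 + 58.00 = 103.00.

103.00 dollars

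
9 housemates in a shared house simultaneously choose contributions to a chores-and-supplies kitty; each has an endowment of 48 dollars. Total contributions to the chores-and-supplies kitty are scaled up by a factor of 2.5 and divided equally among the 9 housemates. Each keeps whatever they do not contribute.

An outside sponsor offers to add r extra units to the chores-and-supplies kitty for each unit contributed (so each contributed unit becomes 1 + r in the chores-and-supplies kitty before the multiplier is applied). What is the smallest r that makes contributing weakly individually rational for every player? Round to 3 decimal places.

With matching at rate r, one contributed unit becomes (1 + r) in the chores-and-supplies kitty and returns 2.5 × (1 + r) / 9 to the contributor.
Setting this equal to 1: 1 + r = 9/2.5 = 3.6000.
So the minimum matching rate is r = 3.6000 − 1 = 2.600.

2.600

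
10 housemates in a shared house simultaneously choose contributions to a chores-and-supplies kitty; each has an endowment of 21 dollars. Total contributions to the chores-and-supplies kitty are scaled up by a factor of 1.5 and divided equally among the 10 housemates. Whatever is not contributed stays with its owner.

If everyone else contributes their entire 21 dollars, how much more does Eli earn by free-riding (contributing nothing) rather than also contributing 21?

17.85 dollars

Switching from a contribution of 21 to 0 lets Eli keep an extra 21 dollars, but lowers the chores-and-supplies kitty by 21, which costs Eli their own share of that drop: 1.5/10 × 21 = 3.15.
Net gain = 21 − 3.15 = 17.85. The private return per contributed unit (0.1500) is below 1, so free-riding is indeed the best response regardless of what the others do.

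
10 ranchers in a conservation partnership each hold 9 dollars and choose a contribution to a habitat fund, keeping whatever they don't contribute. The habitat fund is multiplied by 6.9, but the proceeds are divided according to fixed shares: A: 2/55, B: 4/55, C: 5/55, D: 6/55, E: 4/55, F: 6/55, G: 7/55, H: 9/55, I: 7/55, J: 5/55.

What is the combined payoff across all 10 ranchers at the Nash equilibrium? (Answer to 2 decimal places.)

A player with share s gets back 6.9·s per unit contributed, so full contribution is dominant for anyone with s > 1/6.9 = 0.1449 and zero contribution is dominant for anyone below.
Only H (9/55) clears that bar, contributing 9; the remaining 9 contribute 0. Total contributed: 9.
The habitat fund pays out 6.9 × 9 = 62.10 in total (split across the unequal shares, but the aggregate is all that matters for the group sum).
The 9 free-riders keep 9 each, adding 81. Group total = 81 + 62.10 = 143.10.

143.10 dollars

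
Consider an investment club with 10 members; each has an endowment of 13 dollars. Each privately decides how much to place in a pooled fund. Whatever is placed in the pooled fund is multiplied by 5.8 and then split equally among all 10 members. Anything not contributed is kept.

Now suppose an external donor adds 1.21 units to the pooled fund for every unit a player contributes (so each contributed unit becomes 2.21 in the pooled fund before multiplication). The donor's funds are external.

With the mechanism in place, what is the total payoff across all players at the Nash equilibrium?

The effective private return per unit is now 5.8 × 2.21 / 10 = 1.2818 > 1, so every player's dominant strategy flips to full contribution.
At the Nash equilibrium everyone contributes 13. Group total payoff = 5.8 × 2.21 × 130 = 1666.34.

1666.34 dollars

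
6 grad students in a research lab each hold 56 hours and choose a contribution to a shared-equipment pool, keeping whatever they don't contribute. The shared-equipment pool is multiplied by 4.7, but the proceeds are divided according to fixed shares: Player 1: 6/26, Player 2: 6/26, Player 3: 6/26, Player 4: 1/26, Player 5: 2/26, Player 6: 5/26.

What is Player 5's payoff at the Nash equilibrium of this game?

116.74 hours

Each unit j contributes comes back to j as 4.7 × (j's share), so j prefers to contribute only if that share exceeds 1/4.7 = 0.2128; otherwise keeping the unit dominates.
Player 1, Player 2 and Player 3 are above the threshold, contributing 56 each; the remaining 3 contribute 0. Total contributed: 168.
Player 5 keeps 56 and receives 4.7 × 168 × 2/26 = 60.74 from the shared-equipment pool, for a payoff of 116.74.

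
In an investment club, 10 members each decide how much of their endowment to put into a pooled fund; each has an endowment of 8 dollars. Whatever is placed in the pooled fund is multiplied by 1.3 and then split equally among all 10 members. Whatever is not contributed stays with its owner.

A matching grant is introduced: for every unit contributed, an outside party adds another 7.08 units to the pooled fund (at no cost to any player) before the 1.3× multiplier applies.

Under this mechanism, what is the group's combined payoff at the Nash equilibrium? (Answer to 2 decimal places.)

The effective private return per unit is now 1.3 × 8.08 / 10 = 1.0504 > 1, so every player's dominant strategy flips to full contribution.
At the Nash equilibrium everyone contributes 8. Group total payoff = 1.3 × 8.08 × 80 = 840.32.

840.32 dollars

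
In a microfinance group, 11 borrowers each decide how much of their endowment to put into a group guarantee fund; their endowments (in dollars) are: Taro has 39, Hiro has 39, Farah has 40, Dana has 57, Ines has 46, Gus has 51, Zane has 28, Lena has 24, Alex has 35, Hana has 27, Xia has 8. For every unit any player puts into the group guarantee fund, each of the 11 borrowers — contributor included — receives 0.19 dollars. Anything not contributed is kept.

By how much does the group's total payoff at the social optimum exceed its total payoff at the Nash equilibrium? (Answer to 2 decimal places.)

The private return per contributed unit is 0.19 < 1 for everyone, so the Nash equilibrium is zero contribution and the group total is Σ E_j = 39 + 39 + 40 + 57 + 46 + 51 + 28 + 24 + 35 + 27 + 8 = 394.
Each contributed unit returns 2.090 to the group, so the social optimum is full contribution by everyone: group total = 2.090 × 394 = 823.46.
Efficiency loss = (2.090 − 1) × 394 = 429.46.

429.46 dollars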